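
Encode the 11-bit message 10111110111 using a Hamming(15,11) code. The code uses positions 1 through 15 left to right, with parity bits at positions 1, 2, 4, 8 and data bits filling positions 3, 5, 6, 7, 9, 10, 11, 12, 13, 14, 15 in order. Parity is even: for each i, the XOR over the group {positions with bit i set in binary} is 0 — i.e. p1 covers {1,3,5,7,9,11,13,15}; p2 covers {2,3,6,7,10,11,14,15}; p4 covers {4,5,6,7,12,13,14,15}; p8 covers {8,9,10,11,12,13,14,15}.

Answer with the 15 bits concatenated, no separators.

011101101110111

Place data at non-parity positions: p1 p2 1 p4 0 1 1 p8 1 1 1 0 1 1 1
p1 (pos 1,3,5,7,9,11,13,15): XOR of data positions = 1⊕0⊕1⊕1⊕1⊕1⊕1 = 0
p2 (pos 2,3,6,7,10,11,14,15): XOR of data positions = 1⊕1⊕1⊕1⊕1⊕1⊕1 = 1
p4 (pos 4,5,6,7,12,13,14,15): XOR of data positions = 0⊕1⊕1⊕0⊕1⊕1⊕1 = 1
p8 (pos 8,9,10,11,12,13,14,15): XOR of data positions = 1⊕1⊕1⊕0⊕1⊕1⊕1 = 0
Codeword: 011101101110111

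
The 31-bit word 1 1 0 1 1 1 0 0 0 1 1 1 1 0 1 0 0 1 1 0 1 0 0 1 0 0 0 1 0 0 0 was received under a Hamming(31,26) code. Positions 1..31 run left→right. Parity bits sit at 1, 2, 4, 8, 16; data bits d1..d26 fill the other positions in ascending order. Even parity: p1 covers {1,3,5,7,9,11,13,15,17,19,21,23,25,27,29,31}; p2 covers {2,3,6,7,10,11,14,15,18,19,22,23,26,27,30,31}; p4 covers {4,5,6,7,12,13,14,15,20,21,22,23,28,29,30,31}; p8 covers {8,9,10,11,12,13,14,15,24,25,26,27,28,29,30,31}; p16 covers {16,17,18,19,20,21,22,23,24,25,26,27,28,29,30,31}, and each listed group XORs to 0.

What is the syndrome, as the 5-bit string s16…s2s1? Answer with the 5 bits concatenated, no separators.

s1 (pos 1,3,5,7,9,11,13,15,17,19,21,23,25,27,29,31): 1⊕0⊕1⊕0⊕0⊕1⊕1⊕1⊕0⊕1⊕1⊕0⊕0⊕0⊕0⊕0 = 1
s2 (pos 2,3,6,7,10,11,14,15,18,19,22,23,26,27,30,31): 1⊕0⊕1⊕0⊕1⊕1⊕0⊕1⊕1⊕1⊕0⊕0⊕0⊕0⊕0⊕0 = 1
s4 (pos 4,5,6,7,12,13,14,15,20,21,22,23,28,29,30,31): 1⊕1⊕1⊕0⊕1⊕1⊕0⊕1⊕0⊕1⊕0⊕0⊕1⊕0⊕0⊕0 = 0
s8 (pos 8,9,10,11,12,13,14,15,24,25,26,27,28,29,30,31): 0⊕0⊕1⊕1⊕1⊕1⊕0⊕1⊕1⊕0⊕0⊕0⊕1⊕0⊕0⊕0 = 1
s16 (pos 16,17,18,19,20,21,22,23,24,25,26,27,28,29,30,31): 0⊕0⊕1⊕1⊕0⊕1⊕0⊕0⊕1⊕0⊕0⊕0⊕1⊕0⊕0⊕0 = 1
Syndrome s16…s1 = 11011 → error at position 27.

11011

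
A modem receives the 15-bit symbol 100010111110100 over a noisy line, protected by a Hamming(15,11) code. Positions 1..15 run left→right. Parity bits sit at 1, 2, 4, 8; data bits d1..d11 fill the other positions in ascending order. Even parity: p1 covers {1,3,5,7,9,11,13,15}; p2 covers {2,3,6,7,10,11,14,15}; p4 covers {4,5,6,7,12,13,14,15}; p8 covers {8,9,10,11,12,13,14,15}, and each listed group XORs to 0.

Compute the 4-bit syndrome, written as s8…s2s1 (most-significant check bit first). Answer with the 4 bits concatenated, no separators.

1110

s1 (pos 1,3,5,7,9,11,13,15): 1⊕0⊕1⊕1⊕1⊕1⊕1⊕0 = 0
s2 (pos 2,3,6,7,10,11,14,15): 0⊕0⊕0⊕1⊕1⊕1⊕0⊕0 = 1
s4 (pos 4,5,6,7,12,13,14,15): 0⊕1⊕0⊕1⊕0⊕1⊕0⊕0 = 1
s8 (pos 8,9,10,11,12,13,14,15): 1⊕1⊕1⊕1⊕0⊕1⊕0⊕0 = 1
Syndrome s8…s1 = 1110 → error at position 14.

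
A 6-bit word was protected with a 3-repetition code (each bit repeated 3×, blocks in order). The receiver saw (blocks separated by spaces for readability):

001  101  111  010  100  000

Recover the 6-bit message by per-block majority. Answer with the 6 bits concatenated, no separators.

011000

Block 1 (001): 1 one → 0
Block 2 (101): 2 ones → 1
Block 3 (111): 3 ones → 1
Block 4 (010): 1 one → 0
Block 5 (100): 1 one → 0
Block 6 (000): 0 ones → 0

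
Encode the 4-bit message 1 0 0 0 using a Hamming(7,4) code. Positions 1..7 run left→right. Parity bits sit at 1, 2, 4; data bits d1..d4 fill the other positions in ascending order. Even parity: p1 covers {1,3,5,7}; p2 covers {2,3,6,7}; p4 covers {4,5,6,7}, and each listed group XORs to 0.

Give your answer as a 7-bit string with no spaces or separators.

Place data at non-parity positions: p1 p2 1 p4 0 0 0
p1 (pos 1,3,5,7): XOR of data positions = 1⊕0⊕0 = 1
p2 (pos 2,3,6,7): XOR of data positions = 1⊕0⊕0 = 1
p4 (pos 4,5,6,7): XOR of data positions = 0⊕0⊕0 = 0
Codeword: 1110000

1110000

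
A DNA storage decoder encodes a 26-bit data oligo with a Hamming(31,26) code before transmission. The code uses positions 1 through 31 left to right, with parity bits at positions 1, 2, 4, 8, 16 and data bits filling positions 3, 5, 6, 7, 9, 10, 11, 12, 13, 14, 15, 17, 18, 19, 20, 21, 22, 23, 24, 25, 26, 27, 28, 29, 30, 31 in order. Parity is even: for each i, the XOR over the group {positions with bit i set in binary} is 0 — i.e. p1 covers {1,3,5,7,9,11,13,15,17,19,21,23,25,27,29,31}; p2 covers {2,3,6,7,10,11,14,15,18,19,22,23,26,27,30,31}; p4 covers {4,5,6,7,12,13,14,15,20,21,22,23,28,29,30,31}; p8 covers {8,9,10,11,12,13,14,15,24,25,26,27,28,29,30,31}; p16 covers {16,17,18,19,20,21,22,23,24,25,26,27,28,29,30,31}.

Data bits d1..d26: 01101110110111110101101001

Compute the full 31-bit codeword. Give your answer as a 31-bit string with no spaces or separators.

0101110111101100111110101101001

Place data at non-parity positions: p1 p2 0 p4 1 1 0 p8 1 1 1 0 1 1 0 p16 1 1 1 1 1 0 1 0 1 1 0 1 0 0 1
p1 (pos 1,3,5,7,9,11,13,15,17,19,21,23,25,27,29,31): XOR of data positions = 0⊕1⊕0⊕1⊕1⊕1⊕0⊕1⊕1⊕1⊕1⊕1⊕0⊕0⊕1 = 0
p2 (pos 2,3,6,7,10,11,14,15,18,19,22,23,26,27,30,31): XOR of data positions = 0⊕1⊕0⊕1⊕1⊕1⊕0⊕1⊕1⊕0⊕1⊕1⊕0⊕0⊕1 = 1
p4 (pos 4,5,6,7,12,13,14,15,20,21,22,23,28,29,30,31): XOR of data positions = 1⊕1⊕0⊕0⊕1⊕1⊕0⊕1⊕1⊕0⊕1⊕1⊕0⊕0⊕1 = 1
p8 (pos 8,9,10,11,12,13,14,15,24,25,26,27,28,29,30,31): XOR of data positions = 1⊕1⊕1⊕0⊕1⊕1⊕0⊕0⊕1⊕1⊕0⊕1⊕0⊕0⊕1 = 1
p16 (pos 16,17,18,19,20,21,22,23,24,25,26,27,28,29,30,31): XOR of data positions = 1⊕1⊕1⊕1⊕1⊕0⊕1⊕0⊕1⊕1⊕0⊕1⊕0⊕0⊕1 = 0
Codeword: 0101110111101100111110101101001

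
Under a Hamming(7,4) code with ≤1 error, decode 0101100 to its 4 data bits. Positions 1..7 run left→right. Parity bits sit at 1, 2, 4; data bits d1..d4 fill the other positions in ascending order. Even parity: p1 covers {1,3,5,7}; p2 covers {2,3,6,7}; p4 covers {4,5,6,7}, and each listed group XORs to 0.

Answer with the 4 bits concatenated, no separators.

s1 (pos 1,3,5,7): 0⊕0⊕1⊕0 = 1
s2 (pos 2,3,6,7): 1⊕0⊕0⊕0 = 1
s4 (pos 4,5,6,7): 1⊕1⊕0⊕0 = 0
Syndrome s4…s1 = 011 → error at position 3.
Flip position 3: 0101100 → 0111100
Read data bits from positions 3,5,6,7: 1100

1100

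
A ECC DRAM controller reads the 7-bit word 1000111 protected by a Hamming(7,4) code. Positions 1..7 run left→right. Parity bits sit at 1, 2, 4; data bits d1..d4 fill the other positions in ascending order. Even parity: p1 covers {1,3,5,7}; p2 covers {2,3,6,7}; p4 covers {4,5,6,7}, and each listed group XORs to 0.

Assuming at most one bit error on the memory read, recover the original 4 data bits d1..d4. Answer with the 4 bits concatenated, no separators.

s1 (pos 1,3,5,7): 1⊕0⊕1⊕1 = 1
s2 (pos 2,3,6,7): 0⊕0⊕1⊕1 = 0
s4 (pos 4,5,6,7): 0⊕1⊕1⊕1 = 1
Syndrome s4…s1 = 101 → error at position 5.
Flip position 5: 1000111 → 1000011
Read data bits from positions 3,5,6,7: 0011

0011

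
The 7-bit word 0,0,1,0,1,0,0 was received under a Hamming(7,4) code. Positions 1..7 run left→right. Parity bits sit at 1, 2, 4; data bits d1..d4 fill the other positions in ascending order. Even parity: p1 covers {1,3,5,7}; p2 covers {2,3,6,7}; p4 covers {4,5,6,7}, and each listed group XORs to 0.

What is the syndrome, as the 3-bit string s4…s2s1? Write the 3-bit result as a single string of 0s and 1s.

110

s1 (pos 1,3,5,7): 0⊕1⊕1⊕0 = 0
s2 (pos 2,3,6,7): 0⊕1⊕0⊕0 = 1
s4 (pos 4,5,6,7): 0⊕1⊕0⊕0 = 1
Syndrome s4…s1 = 110 → error at position 6.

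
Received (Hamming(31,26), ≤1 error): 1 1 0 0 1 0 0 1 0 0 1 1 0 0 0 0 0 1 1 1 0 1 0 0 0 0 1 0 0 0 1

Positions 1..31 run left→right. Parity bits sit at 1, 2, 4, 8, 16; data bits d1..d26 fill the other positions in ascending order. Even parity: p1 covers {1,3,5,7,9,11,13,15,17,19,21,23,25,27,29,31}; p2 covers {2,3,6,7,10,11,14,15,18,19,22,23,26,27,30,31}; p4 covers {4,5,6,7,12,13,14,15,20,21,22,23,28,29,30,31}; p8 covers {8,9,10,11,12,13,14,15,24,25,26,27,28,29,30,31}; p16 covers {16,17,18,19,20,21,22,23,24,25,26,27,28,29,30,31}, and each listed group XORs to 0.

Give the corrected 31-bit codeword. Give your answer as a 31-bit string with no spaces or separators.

1100100100110100011101000010001

s1 (pos 1,3,5,7,9,11,13,15,17,19,21,23,25,27,29,31): 1⊕0⊕1⊕0⊕0⊕1⊕0⊕0⊕0⊕1⊕0⊕0⊕0⊕1⊕0⊕1 = 0
s2 (pos 2,3,6,7,10,11,14,15,18,19,22,23,26,27,30,31): 1⊕0⊕0⊕0⊕0⊕1⊕0⊕0⊕1⊕1⊕1⊕0⊕0⊕1⊕0⊕1 = 1
s4 (pos 4,5,6,7,12,13,14,15,20,21,22,23,28,29,30,31): 0⊕1⊕0⊕0⊕1⊕0⊕0⊕0⊕1⊕0⊕1⊕0⊕0⊕0⊕0⊕1 = 1
s8 (pos 8,9,10,11,12,13,14,15,24,25,26,27,28,29,30,31): 1⊕0⊕0⊕1⊕1⊕0⊕0⊕0⊕0⊕0⊕0⊕1⊕0⊕0⊕0⊕1 = 1
s16 (pos 16,17,18,19,20,21,22,23,24,25,26,27,28,29,30,31): 0⊕0⊕1⊕1⊕1⊕0⊕1⊕0⊕0⊕0⊕0⊕1⊕0⊕0⊕0⊕1 = 0
Syndrome s16…s1 = 01110 → error at position 14.
Flip position 14: 1100100100110000011101000010001 → 1100100100110100011101000010001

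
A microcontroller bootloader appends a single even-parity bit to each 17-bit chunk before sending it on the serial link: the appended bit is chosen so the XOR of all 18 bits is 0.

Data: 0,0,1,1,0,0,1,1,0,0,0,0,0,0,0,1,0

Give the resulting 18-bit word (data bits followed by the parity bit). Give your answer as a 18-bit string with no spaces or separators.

001100110000000101

XOR of the 17 data bits: 0⊕0⊕1⊕1⊕0⊕0⊕1⊕1⊕0⊕0⊕0⊕0⊕0⊕0⊕0⊕1⊕0 = 1
Parity bit = 1 (so all 18 bits XOR to 0).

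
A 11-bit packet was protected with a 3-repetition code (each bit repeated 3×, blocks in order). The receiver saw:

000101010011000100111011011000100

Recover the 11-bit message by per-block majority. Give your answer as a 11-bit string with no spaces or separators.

Block 1 (000): 0 ones → 0
Block 2 (101): 2 ones → 1
Block 3 (010): 1 one → 0
Block 4 (011): 2 ones → 1
Block 5 (000): 0 ones → 0
Block 6 (100): 1 one → 0
Block 7 (111): 3 ones → 1
Block 8 (011): 2 ones → 1
Block 9 (011): 2 ones → 1
Block 10 (000): 0 ones → 0
Block 11 (100): 1 one → 0

01010011100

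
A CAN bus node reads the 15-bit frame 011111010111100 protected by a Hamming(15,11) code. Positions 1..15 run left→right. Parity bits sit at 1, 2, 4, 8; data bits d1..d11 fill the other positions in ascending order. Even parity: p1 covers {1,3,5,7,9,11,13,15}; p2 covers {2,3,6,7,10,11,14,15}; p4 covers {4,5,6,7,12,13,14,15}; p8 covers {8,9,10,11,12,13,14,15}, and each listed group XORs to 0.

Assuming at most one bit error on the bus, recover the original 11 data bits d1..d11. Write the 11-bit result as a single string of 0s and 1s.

11100111110

s1 (pos 1,3,5,7,9,11,13,15): 0⊕1⊕1⊕0⊕0⊕1⊕1⊕0 = 0
s2 (pos 2,3,6,7,10,11,14,15): 1⊕1⊕1⊕0⊕1⊕1⊕0⊕0 = 1
s4 (pos 4,5,6,7,12,13,14,15): 1⊕1⊕1⊕0⊕1⊕1⊕0⊕0 = 1
s8 (pos 8,9,10,11,12,13,14,15): 1⊕0⊕1⊕1⊕1⊕1⊕0⊕0 = 1
Syndrome s8…s1 = 1110 → error at position 14.
Flip position 14: 011111010111100 → 011111010111110
Read data bits from positions 3,5,6,7,9,10,11,12,13,14,15: 11100111110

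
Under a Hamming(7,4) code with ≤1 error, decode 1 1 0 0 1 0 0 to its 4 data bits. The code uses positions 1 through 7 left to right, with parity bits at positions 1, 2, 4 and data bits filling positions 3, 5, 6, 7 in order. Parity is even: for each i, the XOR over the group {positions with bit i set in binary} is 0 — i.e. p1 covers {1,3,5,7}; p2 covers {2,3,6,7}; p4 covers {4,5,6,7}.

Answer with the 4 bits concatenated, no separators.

s1 (pos 1,3,5,7): 1⊕0⊕1⊕0 = 0
s2 (pos 2,3,6,7): 1⊕0⊕0⊕0 = 1
s4 (pos 4,5,6,7): 0⊕1⊕0⊕0 = 1
Syndrome s4…s1 = 110 → error at position 6.
Flip position 6: 1100100 → 1100110
Read data bits from positions 3,5,6,7: 0110

0110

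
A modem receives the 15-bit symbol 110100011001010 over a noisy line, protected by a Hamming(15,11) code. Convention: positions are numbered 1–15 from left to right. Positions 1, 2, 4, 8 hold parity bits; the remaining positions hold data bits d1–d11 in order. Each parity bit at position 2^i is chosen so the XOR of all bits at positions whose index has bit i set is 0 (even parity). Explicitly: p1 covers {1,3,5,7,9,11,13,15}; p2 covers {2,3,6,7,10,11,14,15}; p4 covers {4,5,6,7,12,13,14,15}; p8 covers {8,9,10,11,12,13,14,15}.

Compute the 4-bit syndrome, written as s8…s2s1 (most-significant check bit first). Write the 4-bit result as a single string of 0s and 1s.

s1 (pos 1,3,5,7,9,11,13,15): 1⊕0⊕0⊕0⊕1⊕0⊕0⊕0 = 0
s2 (pos 2,3,6,7,10,11,14,15): 1⊕0⊕0⊕0⊕0⊕0⊕1⊕0 = 0
s4 (pos 4,5,6,7,12,13,14,15): 1⊕0⊕0⊕0⊕1⊕0⊕1⊕0 = 1
s8 (pos 8,9,10,11,12,13,14,15): 1⊕1⊕0⊕0⊕1⊕0⊕1⊕0 = 0
Syndrome s8…s1 = 0100 → error at position 4.

0100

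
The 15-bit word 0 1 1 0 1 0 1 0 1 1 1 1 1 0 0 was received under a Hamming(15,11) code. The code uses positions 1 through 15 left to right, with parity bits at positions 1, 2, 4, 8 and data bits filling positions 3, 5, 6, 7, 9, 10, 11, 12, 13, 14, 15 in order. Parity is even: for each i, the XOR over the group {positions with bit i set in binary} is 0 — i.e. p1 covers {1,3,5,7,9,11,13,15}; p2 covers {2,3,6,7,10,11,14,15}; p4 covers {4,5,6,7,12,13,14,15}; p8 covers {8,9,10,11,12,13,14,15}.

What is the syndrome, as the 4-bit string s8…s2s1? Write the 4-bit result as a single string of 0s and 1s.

s1 (pos 1,3,5,7,9,11,13,15): 0⊕1⊕1⊕1⊕1⊕1⊕1⊕0 = 0
s2 (pos 2,3,6,7,10,11,14,15): 1⊕1⊕0⊕1⊕1⊕1⊕0⊕0 = 1
s4 (pos 4,5,6,7,12,13,14,15): 0⊕1⊕0⊕1⊕1⊕1⊕0⊕0 = 0
s8 (pos 8,9,10,11,12,13,14,15): 0⊕1⊕1⊕1⊕1⊕1⊕0⊕0 = 1
Syndrome s8…s1 = 1010 → error at position 10.

1010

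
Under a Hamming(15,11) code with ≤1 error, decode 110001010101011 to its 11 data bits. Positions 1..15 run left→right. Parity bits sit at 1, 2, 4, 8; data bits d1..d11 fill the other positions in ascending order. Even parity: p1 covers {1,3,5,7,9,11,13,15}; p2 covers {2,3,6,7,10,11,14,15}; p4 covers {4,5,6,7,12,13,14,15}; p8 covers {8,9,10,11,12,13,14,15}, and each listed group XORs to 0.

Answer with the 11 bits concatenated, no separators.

00100001011

s1 (pos 1,3,5,7,9,11,13,15): 1⊕0⊕0⊕0⊕0⊕0⊕0⊕1 = 0
s2 (pos 2,3,6,7,10,11,14,15): 1⊕0⊕1⊕0⊕1⊕0⊕1⊕1 = 1
s4 (pos 4,5,6,7,12,13,14,15): 0⊕0⊕1⊕0⊕1⊕0⊕1⊕1 = 0
s8 (pos 8,9,10,11,12,13,14,15): 1⊕0⊕1⊕0⊕1⊕0⊕1⊕1 = 1
Syndrome s8…s1 = 1010 → error at position 10.
Flip position 10: 110001010101011 → 110001010001011
Read data bits from positions 3,5,6,7,9,10,11,12,13,14,15: 00100001011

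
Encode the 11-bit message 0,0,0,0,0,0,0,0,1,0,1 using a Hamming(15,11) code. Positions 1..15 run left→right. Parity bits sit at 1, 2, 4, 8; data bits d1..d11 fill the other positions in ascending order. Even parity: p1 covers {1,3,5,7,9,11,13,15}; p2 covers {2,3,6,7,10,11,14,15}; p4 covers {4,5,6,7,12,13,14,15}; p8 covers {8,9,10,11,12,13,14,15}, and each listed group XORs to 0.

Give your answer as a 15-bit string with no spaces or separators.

Place data at non-parity positions: p1 p2 0 p4 0 0 0 p8 0 0 0 0 1 0 1
p1 (pos 1,3,5,7,9,11,13,15): XOR of data positions = 0⊕0⊕0⊕0⊕0⊕1⊕1 = 0
p2 (pos 2,3,6,7,10,11,14,15): XOR of data positions = 0⊕0⊕0⊕0⊕0⊕0⊕1 = 1
p4 (pos 4,5,6,7,12,13,14,15): XOR of data positions = 0⊕0⊕0⊕0⊕1⊕0⊕1 = 0
p8 (pos 8,9,10,11,12,13,14,15): XOR of data positions = 0⊕0⊕0⊕0⊕1⊕0⊕1 = 0
Codeword: 010000000000101

010000000000101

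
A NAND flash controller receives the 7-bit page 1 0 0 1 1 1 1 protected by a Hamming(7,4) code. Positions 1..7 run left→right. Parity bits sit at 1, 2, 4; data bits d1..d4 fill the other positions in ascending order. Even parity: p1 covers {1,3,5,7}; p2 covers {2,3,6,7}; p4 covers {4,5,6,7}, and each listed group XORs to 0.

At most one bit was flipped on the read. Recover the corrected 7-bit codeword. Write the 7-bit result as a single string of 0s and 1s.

s1 (pos 1,3,5,7): 1⊕0⊕1⊕1 = 1
s2 (pos 2,3,6,7): 0⊕0⊕1⊕1 = 0
s4 (pos 4,5,6,7): 1⊕1⊕1⊕1 = 0
Syndrome s4…s1 = 001 → error at position 1.
Flip position 1: 1001111 → 0001111

0001111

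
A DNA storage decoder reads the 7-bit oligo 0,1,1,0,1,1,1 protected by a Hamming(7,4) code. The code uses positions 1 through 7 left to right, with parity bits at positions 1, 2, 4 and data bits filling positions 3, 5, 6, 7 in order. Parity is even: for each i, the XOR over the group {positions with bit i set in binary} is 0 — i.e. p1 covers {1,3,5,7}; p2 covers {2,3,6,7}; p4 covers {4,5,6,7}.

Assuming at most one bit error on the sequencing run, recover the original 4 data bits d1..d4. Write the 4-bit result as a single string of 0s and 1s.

1011

s1 (pos 1,3,5,7): 0⊕1⊕1⊕1 = 1
s2 (pos 2,3,6,7): 1⊕1⊕1⊕1 = 0
s4 (pos 4,5,6,7): 0⊕1⊕1⊕1 = 1
Syndrome s4…s1 = 101 → error at position 5.
Flip position 5: 0110111 → 0110011
Read data bits from positions 3,5,6,7: 1011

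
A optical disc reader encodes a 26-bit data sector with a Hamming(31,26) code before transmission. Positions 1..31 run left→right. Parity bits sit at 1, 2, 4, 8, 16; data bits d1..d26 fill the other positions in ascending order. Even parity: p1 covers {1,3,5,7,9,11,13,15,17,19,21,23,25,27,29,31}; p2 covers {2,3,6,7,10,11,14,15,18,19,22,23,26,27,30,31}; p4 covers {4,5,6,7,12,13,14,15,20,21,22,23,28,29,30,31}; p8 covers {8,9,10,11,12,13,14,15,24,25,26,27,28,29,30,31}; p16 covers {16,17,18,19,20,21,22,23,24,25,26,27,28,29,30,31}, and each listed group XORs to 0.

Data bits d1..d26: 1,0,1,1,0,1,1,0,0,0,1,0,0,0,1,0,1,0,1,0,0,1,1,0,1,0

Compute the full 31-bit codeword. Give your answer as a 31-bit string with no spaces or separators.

Place data at non-parity positions: p1 p2 1 p4 0 1 1 p8 0 1 1 0 0 0 1 p16 0 0 0 1 0 1 0 1 0 0 1 1 0 1 0
p1 (pos 1,3,5,7,9,11,13,15,17,19,21,23,25,27,29,31): XOR of data positions = 1⊕0⊕1⊕0⊕1⊕0⊕1⊕0⊕0⊕0⊕0⊕0⊕1⊕0⊕0 = 1
p2 (pos 2,3,6,7,10,11,14,15,18,19,22,23,26,27,30,31): XOR of data positions = 1⊕1⊕1⊕1⊕1⊕0⊕1⊕0⊕0⊕1⊕0⊕0⊕1⊕1⊕0 = 1
p4 (pos 4,5,6,7,12,13,14,15,20,21,22,23,28,29,30,31): XOR of data positions = 0⊕1⊕1⊕0⊕0⊕0⊕1⊕1⊕0⊕1⊕0⊕1⊕0⊕1⊕0 = 1
p8 (pos 8,9,10,11,12,13,14,15,24,25,26,27,28,29,30,31): XOR of data positions = 0⊕1⊕1⊕0⊕0⊕0⊕1⊕1⊕0⊕0⊕1⊕1⊕0⊕1⊕0 = 1
p16 (pos 16,17,18,19,20,21,22,23,24,25,26,27,28,29,30,31): XOR of data positions = 0⊕0⊕0⊕1⊕0⊕1⊕0⊕1⊕0⊕0⊕1⊕1⊕0⊕1⊕0 = 0
Codeword: 1111011101100010000101010011010

1111011101100010000101010011010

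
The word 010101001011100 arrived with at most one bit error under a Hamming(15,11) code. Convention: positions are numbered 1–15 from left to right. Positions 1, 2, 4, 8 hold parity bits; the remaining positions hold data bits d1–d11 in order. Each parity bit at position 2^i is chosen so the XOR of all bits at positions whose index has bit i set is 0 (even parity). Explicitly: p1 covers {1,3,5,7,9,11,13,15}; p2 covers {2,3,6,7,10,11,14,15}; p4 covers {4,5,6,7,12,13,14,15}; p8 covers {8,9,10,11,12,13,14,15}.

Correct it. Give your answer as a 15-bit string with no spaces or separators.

011101001011100

s1 (pos 1,3,5,7,9,11,13,15): 0⊕0⊕0⊕0⊕1⊕1⊕1⊕0 = 1
s2 (pos 2,3,6,7,10,11,14,15): 1⊕0⊕1⊕0⊕0⊕1⊕0⊕0 = 1
s4 (pos 4,5,6,7,12,13,14,15): 1⊕0⊕1⊕0⊕1⊕1⊕0⊕0 = 0
s8 (pos 8,9,10,11,12,13,14,15): 0⊕1⊕0⊕1⊕1⊕1⊕0⊕0 = 0
Syndrome s8…s1 = 0011 → error at position 3.
Flip position 3: 010101001011100 → 011101001011100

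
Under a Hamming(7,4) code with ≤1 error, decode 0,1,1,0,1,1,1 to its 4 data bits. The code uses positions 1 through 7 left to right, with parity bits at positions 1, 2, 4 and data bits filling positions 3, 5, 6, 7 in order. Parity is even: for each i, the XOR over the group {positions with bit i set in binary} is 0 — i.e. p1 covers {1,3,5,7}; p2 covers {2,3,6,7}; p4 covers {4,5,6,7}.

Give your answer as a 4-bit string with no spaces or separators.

s1 (pos 1,3,5,7): 0⊕1⊕1⊕1 = 1
s2 (pos 2,3,6,7): 1⊕1⊕1⊕1 = 0
s4 (pos 4,5,6,7): 0⊕1⊕1⊕1 = 1
Syndrome s4…s1 = 101 → error at position 5.
Flip position 5: 0110111 → 0110011
Read data bits from positions 3,5,6,7: 1011

1011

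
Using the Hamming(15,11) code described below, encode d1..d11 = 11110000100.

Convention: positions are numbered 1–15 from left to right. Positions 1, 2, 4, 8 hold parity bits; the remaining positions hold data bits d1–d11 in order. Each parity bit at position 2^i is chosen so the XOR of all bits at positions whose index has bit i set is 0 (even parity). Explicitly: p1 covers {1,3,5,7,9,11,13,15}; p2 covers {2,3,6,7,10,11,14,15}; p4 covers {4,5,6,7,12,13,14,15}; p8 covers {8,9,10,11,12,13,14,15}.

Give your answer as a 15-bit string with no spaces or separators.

011011110000100

Place data at non-parity positions: p1 p2 1 p4 1 1 1 p8 0 0 0 0 1 0 0
p1 (pos 1,3,5,7,9,11,13,15): XOR of data positions = 1⊕1⊕1⊕0⊕0⊕1⊕0 = 0
p2 (pos 2,3,6,7,10,11,14,15): XOR of data positions = 1⊕1⊕1⊕0⊕0⊕0⊕0 = 1
p4 (pos 4,5,6,7,12,13,14,15): XOR of data positions = 1⊕1⊕1⊕0⊕1⊕0⊕0 = 0
p8 (pos 8,9,10,11,12,13,14,15): XOR of data positions = 0⊕0⊕0⊕0⊕1⊕0⊕0 = 1
Codeword: 011011110000100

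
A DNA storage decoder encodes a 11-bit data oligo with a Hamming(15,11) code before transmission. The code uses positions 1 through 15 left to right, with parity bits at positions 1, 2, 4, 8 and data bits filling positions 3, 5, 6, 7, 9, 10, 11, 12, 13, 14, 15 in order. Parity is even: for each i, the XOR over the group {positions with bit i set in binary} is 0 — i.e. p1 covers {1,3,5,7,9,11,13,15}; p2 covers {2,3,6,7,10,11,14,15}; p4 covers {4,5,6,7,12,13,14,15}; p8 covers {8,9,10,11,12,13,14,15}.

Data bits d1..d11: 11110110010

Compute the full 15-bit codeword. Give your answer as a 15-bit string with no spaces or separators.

001011110110010

Place data at non-parity positions: p1 p2 1 p4 1 1 1 p8 0 1 1 0 0 1 0
p1 (pos 1,3,5,7,9,11,13,15): XOR of data positions = 1⊕1⊕1⊕0⊕1⊕0⊕0 = 0
p2 (pos 2,3,6,7,10,11,14,15): XOR of data positions = 1⊕1⊕1⊕1⊕1⊕1⊕0 = 0
p4 (pos 4,5,6,7,12,13,14,15): XOR of data positions = 1⊕1⊕1⊕0⊕0⊕1⊕0 = 0
p8 (pos 8,9,10,11,12,13,14,15): XOR of data positions = 0⊕1⊕1⊕0⊕0⊕1⊕0 = 1
Codeword: 001011110110010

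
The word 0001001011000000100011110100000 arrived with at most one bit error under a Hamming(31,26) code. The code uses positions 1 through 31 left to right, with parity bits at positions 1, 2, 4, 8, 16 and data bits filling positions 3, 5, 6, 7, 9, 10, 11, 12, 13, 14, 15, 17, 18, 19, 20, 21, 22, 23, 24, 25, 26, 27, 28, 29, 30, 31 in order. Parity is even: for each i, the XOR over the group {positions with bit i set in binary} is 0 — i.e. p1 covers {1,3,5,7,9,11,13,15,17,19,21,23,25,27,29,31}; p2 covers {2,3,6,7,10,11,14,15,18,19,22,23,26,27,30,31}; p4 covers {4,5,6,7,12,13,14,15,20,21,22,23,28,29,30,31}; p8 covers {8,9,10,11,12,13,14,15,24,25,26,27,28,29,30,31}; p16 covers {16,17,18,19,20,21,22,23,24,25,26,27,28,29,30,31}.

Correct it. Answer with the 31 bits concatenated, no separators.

s1 (pos 1,3,5,7,9,11,13,15,17,19,21,23,25,27,29,31): 0⊕0⊕0⊕1⊕1⊕0⊕0⊕0⊕1⊕0⊕1⊕1⊕0⊕0⊕0⊕0 = 1
s2 (pos 2,3,6,7,10,11,14,15,18,19,22,23,26,27,30,31): 0⊕0⊕0⊕1⊕1⊕0⊕0⊕0⊕0⊕0⊕1⊕1⊕1⊕0⊕0⊕0 = 1
s4 (pos 4,5,6,7,12,13,14,15,20,21,22,23,28,29,30,31): 1⊕0⊕0⊕1⊕0⊕0⊕0⊕0⊕0⊕1⊕1⊕1⊕0⊕0⊕0⊕0 = 1
s8 (pos 8,9,10,11,12,13,14,15,24,25,26,27,28,29,30,31): 0⊕1⊕1⊕0⊕0⊕0⊕0⊕0⊕1⊕0⊕1⊕0⊕0⊕0⊕0⊕0 = 0
s16 (pos 16,17,18,19,20,21,22,23,24,25,26,27,28,29,30,31): 0⊕1⊕0⊕0⊕0⊕1⊕1⊕1⊕1⊕0⊕1⊕0⊕0⊕0⊕0⊕0 = 0
Syndrome s16…s1 = 00111 → error at position 7.
Flip position 7: 0001001011000000100011110100000 → 0001000011000000100011110100000

0001000011000000100011110100000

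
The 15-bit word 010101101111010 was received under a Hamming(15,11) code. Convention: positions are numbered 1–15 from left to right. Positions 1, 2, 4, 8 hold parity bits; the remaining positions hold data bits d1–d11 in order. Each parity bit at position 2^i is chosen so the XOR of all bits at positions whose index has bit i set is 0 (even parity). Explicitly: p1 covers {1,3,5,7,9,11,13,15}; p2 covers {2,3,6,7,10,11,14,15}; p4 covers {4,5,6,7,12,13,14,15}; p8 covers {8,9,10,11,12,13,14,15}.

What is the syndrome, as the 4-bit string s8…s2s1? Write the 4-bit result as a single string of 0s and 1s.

s1 (pos 1,3,5,7,9,11,13,15): 0⊕0⊕0⊕1⊕1⊕1⊕0⊕0 = 1
s2 (pos 2,3,6,7,10,11,14,15): 1⊕0⊕1⊕1⊕1⊕1⊕1⊕0 = 0
s4 (pos 4,5,6,7,12,13,14,15): 1⊕0⊕1⊕1⊕1⊕0⊕1⊕0 = 1
s8 (pos 8,9,10,11,12,13,14,15): 0⊕1⊕1⊕1⊕1⊕0⊕1⊕0 = 1
Syndrome s8…s1 = 1101 → error at position 13.

1101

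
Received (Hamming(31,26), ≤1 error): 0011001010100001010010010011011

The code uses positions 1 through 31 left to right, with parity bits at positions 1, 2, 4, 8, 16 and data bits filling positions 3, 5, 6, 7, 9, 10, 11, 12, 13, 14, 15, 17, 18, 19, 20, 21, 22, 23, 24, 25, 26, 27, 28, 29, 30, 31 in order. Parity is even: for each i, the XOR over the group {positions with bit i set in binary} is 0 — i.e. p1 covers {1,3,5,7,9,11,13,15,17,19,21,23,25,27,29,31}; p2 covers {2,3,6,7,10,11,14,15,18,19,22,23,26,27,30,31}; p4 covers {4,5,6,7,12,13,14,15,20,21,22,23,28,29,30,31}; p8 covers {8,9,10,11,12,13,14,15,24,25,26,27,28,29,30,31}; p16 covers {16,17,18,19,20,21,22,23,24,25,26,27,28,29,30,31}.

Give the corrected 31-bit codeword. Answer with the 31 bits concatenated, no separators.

0011001010000001010010010011011

s1 (pos 1,3,5,7,9,11,13,15,17,19,21,23,25,27,29,31): 0⊕1⊕0⊕1⊕1⊕1⊕0⊕0⊕0⊕0⊕1⊕0⊕0⊕1⊕0⊕1 = 1
s2 (pos 2,3,6,7,10,11,14,15,18,19,22,23,26,27,30,31): 0⊕1⊕0⊕1⊕0⊕1⊕0⊕0⊕1⊕0⊕0⊕0⊕0⊕1⊕1⊕1 = 1
s4 (pos 4,5,6,7,12,13,14,15,20,21,22,23,28,29,30,31): 1⊕0⊕0⊕1⊕0⊕0⊕0⊕0⊕0⊕1⊕0⊕0⊕1⊕0⊕1⊕1 = 0
s8 (pos 8,9,10,11,12,13,14,15,24,25,26,27,28,29,30,31): 0⊕1⊕0⊕1⊕0⊕0⊕0⊕0⊕1⊕0⊕0⊕1⊕1⊕0⊕1⊕1 = 1
s16 (pos 16,17,18,19,20,21,22,23,24,25,26,27,28,29,30,31): 1⊕0⊕1⊕0⊕0⊕1⊕0⊕0⊕1⊕0⊕0⊕1⊕1⊕0⊕1⊕1 = 0
Syndrome s16…s1 = 01011 → error at position 11.
Flip position 11: 0011001010100001010010010011011 → 0011001010000001010010010011011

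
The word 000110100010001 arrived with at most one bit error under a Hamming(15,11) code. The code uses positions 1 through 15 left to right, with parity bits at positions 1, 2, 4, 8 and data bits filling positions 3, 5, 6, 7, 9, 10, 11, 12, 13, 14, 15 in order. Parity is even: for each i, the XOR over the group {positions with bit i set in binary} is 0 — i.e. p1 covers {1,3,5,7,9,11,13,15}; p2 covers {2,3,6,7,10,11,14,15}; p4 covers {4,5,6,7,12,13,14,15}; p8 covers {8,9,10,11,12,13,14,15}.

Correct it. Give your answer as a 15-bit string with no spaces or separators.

s1 (pos 1,3,5,7,9,11,13,15): 0⊕0⊕1⊕1⊕0⊕1⊕0⊕1 = 0
s2 (pos 2,3,6,7,10,11,14,15): 0⊕0⊕0⊕1⊕0⊕1⊕0⊕1 = 1
s4 (pos 4,5,6,7,12,13,14,15): 1⊕1⊕0⊕1⊕0⊕0⊕0⊕1 = 0
s8 (pos 8,9,10,11,12,13,14,15): 0⊕0⊕0⊕1⊕0⊕0⊕0⊕1 = 0
Syndrome s8…s1 = 0010 → error at position 2.
Flip position 2: 000110100010001 → 010110100010001

010110100010001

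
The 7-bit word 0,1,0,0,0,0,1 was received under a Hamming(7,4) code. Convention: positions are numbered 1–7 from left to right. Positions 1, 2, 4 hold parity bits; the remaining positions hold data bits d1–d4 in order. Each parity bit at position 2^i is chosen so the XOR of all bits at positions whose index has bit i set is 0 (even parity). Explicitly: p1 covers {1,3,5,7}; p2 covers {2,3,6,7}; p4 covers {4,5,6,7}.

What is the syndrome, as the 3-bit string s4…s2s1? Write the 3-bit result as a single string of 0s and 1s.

101

s1 (pos 1,3,5,7): 0⊕0⊕0⊕1 = 1
s2 (pos 2,3,6,7): 1⊕0⊕0⊕1 = 0
s4 (pos 4,5,6,7): 0⊕0⊕0⊕1 = 1
Syndrome s4…s1 = 101 → error at position 5.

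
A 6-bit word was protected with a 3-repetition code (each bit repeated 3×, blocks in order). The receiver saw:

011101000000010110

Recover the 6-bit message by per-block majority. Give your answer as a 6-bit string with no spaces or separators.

110001

Block 1 (011): 2 ones → 1
Block 2 (101): 2 ones → 1
Block 3 (000): 0 ones → 0
Block 4 (000): 0 ones → 0
Block 5 (010): 1 one → 0
Block 6 (110): 2 ones → 1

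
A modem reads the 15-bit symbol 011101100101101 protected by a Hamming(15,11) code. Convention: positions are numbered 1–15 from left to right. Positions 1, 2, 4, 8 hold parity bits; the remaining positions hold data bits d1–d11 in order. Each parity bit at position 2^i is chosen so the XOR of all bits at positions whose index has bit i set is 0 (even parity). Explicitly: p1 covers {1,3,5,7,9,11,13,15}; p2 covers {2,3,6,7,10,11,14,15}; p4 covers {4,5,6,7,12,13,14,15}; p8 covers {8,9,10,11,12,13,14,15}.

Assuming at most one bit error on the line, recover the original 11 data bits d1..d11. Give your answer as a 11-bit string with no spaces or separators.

10110101101

s1 (pos 1,3,5,7,9,11,13,15): 0⊕1⊕0⊕1⊕0⊕0⊕1⊕1 = 0
s2 (pos 2,3,6,7,10,11,14,15): 1⊕1⊕1⊕1⊕1⊕0⊕0⊕1 = 0
s4 (pos 4,5,6,7,12,13,14,15): 1⊕0⊕1⊕1⊕1⊕1⊕0⊕1 = 0
s8 (pos 8,9,10,11,12,13,14,15): 0⊕0⊕1⊕0⊕1⊕1⊕0⊕1 = 0
Syndrome s8…s1 = 0000 → no error.
Read data bits from positions 3,5,6,7,9,10,11,12,13,14,15: 10110101101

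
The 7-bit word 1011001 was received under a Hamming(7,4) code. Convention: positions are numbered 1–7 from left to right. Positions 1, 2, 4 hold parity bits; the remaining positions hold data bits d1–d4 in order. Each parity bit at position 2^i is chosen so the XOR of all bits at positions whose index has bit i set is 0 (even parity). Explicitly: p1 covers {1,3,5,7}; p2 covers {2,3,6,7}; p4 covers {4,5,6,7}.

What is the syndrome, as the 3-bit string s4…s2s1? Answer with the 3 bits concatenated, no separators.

s1 (pos 1,3,5,7): 1⊕1⊕0⊕1 = 1
s2 (pos 2,3,6,7): 0⊕1⊕0⊕1 = 0
s4 (pos 4,5,6,7): 1⊕0⊕0⊕1 = 0
Syndrome s4…s1 = 001 → error at position 1.

001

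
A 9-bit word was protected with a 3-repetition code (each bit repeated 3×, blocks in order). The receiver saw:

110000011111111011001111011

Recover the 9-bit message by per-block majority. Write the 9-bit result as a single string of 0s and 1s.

101111011

Block 1 (110): 2 ones → 1
Block 2 (000): 0 ones → 0
Block 3 (011): 2 ones → 1
Block 4 (111): 3 ones → 1
Block 5 (111): 3 ones → 1
Block 6 (011): 2 ones → 1
Block 7 (001): 1 one → 0
Block 8 (111): 3 ones → 1
Block 9 (011): 2 ones → 1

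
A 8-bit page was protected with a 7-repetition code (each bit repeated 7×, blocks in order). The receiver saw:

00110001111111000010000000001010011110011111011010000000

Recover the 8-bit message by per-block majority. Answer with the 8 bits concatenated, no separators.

01001110

Block 1 (0011000): 2 ones → 0
Block 2 (1111111): 7 ones → 1
Block 3 (0000100): 1 one → 0
Block 4 (0000000): 0 ones → 0
Block 5 (1010011): 4 ones → 1
Block 6 (1100111): 5 ones → 1
Block 7 (1101101): 5 ones → 1
Block 8 (0000000): 0 ones → 0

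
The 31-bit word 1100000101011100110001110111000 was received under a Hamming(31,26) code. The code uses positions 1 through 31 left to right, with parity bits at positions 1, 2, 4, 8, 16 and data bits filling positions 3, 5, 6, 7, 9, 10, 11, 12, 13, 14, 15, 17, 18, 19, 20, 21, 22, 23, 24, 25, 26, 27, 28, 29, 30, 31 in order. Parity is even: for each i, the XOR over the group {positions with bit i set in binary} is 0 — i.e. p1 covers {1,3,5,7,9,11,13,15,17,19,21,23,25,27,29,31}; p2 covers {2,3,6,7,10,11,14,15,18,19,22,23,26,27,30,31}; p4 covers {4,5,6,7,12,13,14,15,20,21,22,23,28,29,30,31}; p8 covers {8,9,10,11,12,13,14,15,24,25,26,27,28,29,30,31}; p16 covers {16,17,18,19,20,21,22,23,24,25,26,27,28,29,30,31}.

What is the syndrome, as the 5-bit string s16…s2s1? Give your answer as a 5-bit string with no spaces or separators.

s1 (pos 1,3,5,7,9,11,13,15,17,19,21,23,25,27,29,31): 1⊕0⊕0⊕0⊕0⊕0⊕1⊕0⊕1⊕0⊕0⊕1⊕0⊕1⊕0⊕0 = 1
s2 (pos 2,3,6,7,10,11,14,15,18,19,22,23,26,27,30,31): 1⊕0⊕0⊕0⊕1⊕0⊕1⊕0⊕1⊕0⊕1⊕1⊕1⊕1⊕0⊕0 = 0
s4 (pos 4,5,6,7,12,13,14,15,20,21,22,23,28,29,30,31): 0⊕0⊕0⊕0⊕1⊕1⊕1⊕0⊕0⊕0⊕1⊕1⊕1⊕0⊕0⊕0 = 0
s8 (pos 8,9,10,11,12,13,14,15,24,25,26,27,28,29,30,31): 1⊕0⊕1⊕0⊕1⊕1⊕1⊕0⊕1⊕0⊕1⊕1⊕1⊕0⊕0⊕0 = 1
s16 (pos 16,17,18,19,20,21,22,23,24,25,26,27,28,29,30,31): 0⊕1⊕1⊕0⊕0⊕0⊕1⊕1⊕1⊕0⊕1⊕1⊕1⊕0⊕0⊕0 = 0
Syndrome s16…s1 = 01001 → error at position 9.

01001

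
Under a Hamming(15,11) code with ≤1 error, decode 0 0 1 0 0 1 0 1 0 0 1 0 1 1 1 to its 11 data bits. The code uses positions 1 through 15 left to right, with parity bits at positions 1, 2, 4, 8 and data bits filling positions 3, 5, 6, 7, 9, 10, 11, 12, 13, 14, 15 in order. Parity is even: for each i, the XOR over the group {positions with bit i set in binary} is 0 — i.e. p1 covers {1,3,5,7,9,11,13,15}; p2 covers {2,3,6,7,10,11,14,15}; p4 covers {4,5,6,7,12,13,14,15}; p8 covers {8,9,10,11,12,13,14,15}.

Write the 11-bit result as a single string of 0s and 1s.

10100110111

s1 (pos 1,3,5,7,9,11,13,15): 0⊕1⊕0⊕0⊕0⊕1⊕1⊕1 = 0
s2 (pos 2,3,6,7,10,11,14,15): 0⊕1⊕1⊕0⊕0⊕1⊕1⊕1 = 1
s4 (pos 4,5,6,7,12,13,14,15): 0⊕0⊕1⊕0⊕0⊕1⊕1⊕1 = 0
s8 (pos 8,9,10,11,12,13,14,15): 1⊕0⊕0⊕1⊕0⊕1⊕1⊕1 = 1
Syndrome s8…s1 = 1010 → error at position 10.
Flip position 10: 001001010010111 → 001001010110111
Read data bits from positions 3,5,6,7,9,10,11,12,13,14,15: 10100110111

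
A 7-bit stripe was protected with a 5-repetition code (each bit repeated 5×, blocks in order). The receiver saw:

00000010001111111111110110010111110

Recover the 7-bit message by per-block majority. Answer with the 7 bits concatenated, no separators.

Block 1 (00000): 0 ones → 0
Block 2 (01000): 1 one → 0
Block 3 (11111): 5 ones → 1
Block 4 (11111): 5 ones → 1
Block 5 (11011): 4 ones → 1
Block 6 (00101): 2 ones → 0
Block 7 (11110): 4 ones → 1

0011101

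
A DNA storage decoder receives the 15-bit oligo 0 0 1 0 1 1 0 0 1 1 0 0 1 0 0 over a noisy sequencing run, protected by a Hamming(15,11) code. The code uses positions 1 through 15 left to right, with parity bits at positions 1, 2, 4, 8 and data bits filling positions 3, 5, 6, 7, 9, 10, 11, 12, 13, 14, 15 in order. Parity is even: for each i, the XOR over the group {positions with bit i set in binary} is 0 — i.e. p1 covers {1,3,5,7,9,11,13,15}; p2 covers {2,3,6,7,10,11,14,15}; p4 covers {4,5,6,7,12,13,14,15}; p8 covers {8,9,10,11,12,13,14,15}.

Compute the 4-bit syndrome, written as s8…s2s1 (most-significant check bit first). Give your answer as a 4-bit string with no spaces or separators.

1110

s1 (pos 1,3,5,7,9,11,13,15): 0⊕1⊕1⊕0⊕1⊕0⊕1⊕0 = 0
s2 (pos 2,3,6,7,10,11,14,15): 0⊕1⊕1⊕0⊕1⊕0⊕0⊕0 = 1
s4 (pos 4,5,6,7,12,13,14,15): 0⊕1⊕1⊕0⊕0⊕1⊕0⊕0 = 1
s8 (pos 8,9,10,11,12,13,14,15): 0⊕1⊕1⊕0⊕0⊕1⊕0⊕0 = 1
Syndrome s8…s1 = 1110 → error at position 14.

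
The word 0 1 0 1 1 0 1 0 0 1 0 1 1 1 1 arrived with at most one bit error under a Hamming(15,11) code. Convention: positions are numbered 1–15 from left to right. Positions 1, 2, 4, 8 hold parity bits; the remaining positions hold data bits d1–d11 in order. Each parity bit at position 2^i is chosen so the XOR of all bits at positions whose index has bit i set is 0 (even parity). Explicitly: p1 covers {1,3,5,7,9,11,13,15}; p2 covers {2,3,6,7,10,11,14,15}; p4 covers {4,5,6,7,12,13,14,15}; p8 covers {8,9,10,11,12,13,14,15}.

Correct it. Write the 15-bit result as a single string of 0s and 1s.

s1 (pos 1,3,5,7,9,11,13,15): 0⊕0⊕1⊕1⊕0⊕0⊕1⊕1 = 0
s2 (pos 2,3,6,7,10,11,14,15): 1⊕0⊕0⊕1⊕1⊕0⊕1⊕1 = 1
s4 (pos 4,5,6,7,12,13,14,15): 1⊕1⊕0⊕1⊕1⊕1⊕1⊕1 = 1
s8 (pos 8,9,10,11,12,13,14,15): 0⊕0⊕1⊕0⊕1⊕1⊕1⊕1 = 1
Syndrome s8…s1 = 1110 → error at position 14.
Flip position 14: 010110100101111 → 010110100101101

010110100101101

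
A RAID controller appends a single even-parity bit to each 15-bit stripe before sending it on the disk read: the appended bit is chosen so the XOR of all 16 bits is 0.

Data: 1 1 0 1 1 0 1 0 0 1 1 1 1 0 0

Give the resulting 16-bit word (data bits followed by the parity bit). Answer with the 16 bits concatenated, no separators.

XOR of the 15 data bits: 1⊕1⊕0⊕1⊕1⊕0⊕1⊕0⊕0⊕1⊕1⊕1⊕1⊕0⊕0 = 1
Parity bit = 1 (so all 16 bits XOR to 0).

1101101001111001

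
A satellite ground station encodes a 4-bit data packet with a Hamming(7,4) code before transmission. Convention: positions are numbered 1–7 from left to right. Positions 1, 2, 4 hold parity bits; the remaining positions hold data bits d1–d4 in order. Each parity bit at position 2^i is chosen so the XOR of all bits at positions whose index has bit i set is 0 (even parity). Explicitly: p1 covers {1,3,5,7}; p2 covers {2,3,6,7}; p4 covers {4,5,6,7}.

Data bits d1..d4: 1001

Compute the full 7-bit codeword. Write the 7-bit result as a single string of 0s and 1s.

0011001

Place data at non-parity positions: p1 p2 1 p4 0 0 1
p1 (pos 1,3,5,7): XOR of data positions = 1⊕0⊕1 = 0
p2 (pos 2,3,6,7): XOR of data positions = 1⊕0⊕1 = 0
p4 (pos 4,5,6,7): XOR of data positions = 0⊕0⊕1 = 1
Codeword: 0011001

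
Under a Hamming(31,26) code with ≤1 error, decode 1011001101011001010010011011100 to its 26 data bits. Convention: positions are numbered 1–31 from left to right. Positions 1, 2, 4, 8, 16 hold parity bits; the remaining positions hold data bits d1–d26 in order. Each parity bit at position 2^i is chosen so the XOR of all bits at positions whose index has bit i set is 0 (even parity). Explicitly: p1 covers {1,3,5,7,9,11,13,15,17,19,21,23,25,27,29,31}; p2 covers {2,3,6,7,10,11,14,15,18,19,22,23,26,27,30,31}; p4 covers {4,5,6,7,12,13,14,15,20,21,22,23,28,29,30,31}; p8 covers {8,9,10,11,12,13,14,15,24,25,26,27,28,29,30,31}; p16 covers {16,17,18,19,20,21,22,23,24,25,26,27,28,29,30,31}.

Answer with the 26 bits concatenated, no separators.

s1 (pos 1,3,5,7,9,11,13,15,17,19,21,23,25,27,29,31): 1⊕1⊕0⊕1⊕0⊕0⊕1⊕0⊕0⊕0⊕1⊕0⊕1⊕1⊕1⊕0 = 0
s2 (pos 2,3,6,7,10,11,14,15,18,19,22,23,26,27,30,31): 0⊕1⊕0⊕1⊕1⊕0⊕0⊕0⊕1⊕0⊕0⊕0⊕0⊕1⊕0⊕0 = 1
s4 (pos 4,5,6,7,12,13,14,15,20,21,22,23,28,29,30,31): 1⊕0⊕0⊕1⊕1⊕1⊕0⊕0⊕0⊕1⊕0⊕0⊕1⊕1⊕0⊕0 = 1
s8 (pos 8,9,10,11,12,13,14,15,24,25,26,27,28,29,30,31): 1⊕0⊕1⊕0⊕1⊕1⊕0⊕0⊕1⊕1⊕0⊕1⊕1⊕1⊕0⊕0 = 1
s16 (pos 16,17,18,19,20,21,22,23,24,25,26,27,28,29,30,31): 1⊕0⊕1⊕0⊕0⊕1⊕0⊕0⊕1⊕1⊕0⊕1⊕1⊕1⊕0⊕0 = 0
Syndrome s16…s1 = 01110 → error at position 14.
Flip position 14: 1011001101011001010010011011100 → 1011001101011101010010011011100
Read data bits from positions 3,5,6,7,9,10,11,12,13,14,15,17,18,19,20,21,22,23,24,25,26,27,28,29,30,31: 10010101110010010011011100

10010101110010010011011100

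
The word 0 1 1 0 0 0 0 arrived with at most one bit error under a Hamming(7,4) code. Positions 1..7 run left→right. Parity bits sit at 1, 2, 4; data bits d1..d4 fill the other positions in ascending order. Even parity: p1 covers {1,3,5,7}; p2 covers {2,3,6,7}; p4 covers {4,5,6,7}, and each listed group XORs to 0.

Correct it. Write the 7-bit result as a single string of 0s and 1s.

s1 (pos 1,3,5,7): 0⊕1⊕0⊕0 = 1
s2 (pos 2,3,6,7): 1⊕1⊕0⊕0 = 0
s4 (pos 4,5,6,7): 0⊕0⊕0⊕0 = 0
Syndrome s4…s1 = 001 → error at position 1.
Flip position 1: 0110000 → 1110000

1110000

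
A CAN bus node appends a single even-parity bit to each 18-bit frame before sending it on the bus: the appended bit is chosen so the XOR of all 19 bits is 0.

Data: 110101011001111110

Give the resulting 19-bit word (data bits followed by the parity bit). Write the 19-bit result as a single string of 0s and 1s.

XOR of the 18 data bits: 1⊕1⊕0⊕1⊕0⊕1⊕0⊕1⊕1⊕0⊕0⊕1⊕1⊕1⊕1⊕1⊕1⊕0 = 0
Parity bit = 0 (so all 19 bits XOR to 0).

1101010110011111100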